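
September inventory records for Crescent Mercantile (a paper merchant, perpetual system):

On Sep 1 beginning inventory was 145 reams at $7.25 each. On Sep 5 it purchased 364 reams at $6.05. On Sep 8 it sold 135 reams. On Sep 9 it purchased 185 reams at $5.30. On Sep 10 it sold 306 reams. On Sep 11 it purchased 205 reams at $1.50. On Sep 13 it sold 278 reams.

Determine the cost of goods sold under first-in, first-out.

COGS = $4,271.45

Sep 8, 135 sold [FIFO — oldest first]: 135 @ $7.25 = $978.75
Sep 10, 306 sold [FIFO — oldest first]: 10 @ $7.25 + 296 @ $6.05 = $1,863.30
Sep 13, 278 sold [FIFO — oldest first]: 68 @ $6.05 + 185 @ $5.30 + 25 @ $1.50 = $1,429.40
Total COGS = $978.75 + $1,863.30 + $1,429.40 = $4,271.45
Ending inventory: 180 @ $1.50 = $270.00
Check: goods available $4,541.45 = COGS $4,271.45 + ending $270.00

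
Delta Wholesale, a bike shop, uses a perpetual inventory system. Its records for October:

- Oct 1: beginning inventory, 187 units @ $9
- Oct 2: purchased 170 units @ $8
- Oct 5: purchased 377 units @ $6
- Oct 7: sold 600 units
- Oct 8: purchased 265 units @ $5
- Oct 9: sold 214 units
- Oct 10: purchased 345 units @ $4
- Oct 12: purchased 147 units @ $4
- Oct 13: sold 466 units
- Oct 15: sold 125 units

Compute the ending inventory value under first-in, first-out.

Ending inventory = $344

Oct 7, 600 sold [FIFO — oldest first]: 187 @ $9 + 170 @ $8 + 243 @ $6 = $4,501
Oct 9, 214 sold [FIFO — oldest first]: 134 @ $6 + 80 @ $5 = $1,204
Oct 13, 466 sold [FIFO — oldest first]: 185 @ $5 + 281 @ $4 = $2,049
Oct 15, 125 sold [FIFO — oldest first]: 64 @ $4 + 61 @ $4 = $500
Total COGS = $4,501 + $1,204 + $2,049 + $500 = $8,254
Ending inventory: 86 @ $4 = $344
Check: goods available $8,598 = COGS $8,254 + ending $344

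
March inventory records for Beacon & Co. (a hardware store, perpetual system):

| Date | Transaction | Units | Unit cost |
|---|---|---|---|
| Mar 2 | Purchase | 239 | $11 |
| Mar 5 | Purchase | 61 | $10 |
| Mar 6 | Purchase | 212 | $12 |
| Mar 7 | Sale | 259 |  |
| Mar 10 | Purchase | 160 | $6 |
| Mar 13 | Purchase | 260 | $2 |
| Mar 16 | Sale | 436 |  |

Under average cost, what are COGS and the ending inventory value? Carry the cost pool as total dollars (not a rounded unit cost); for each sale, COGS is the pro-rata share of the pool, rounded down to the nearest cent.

After Mar 2: 239 on hand, pool $2,629.00 (≈ $11.0000 each)
After Mar 5: 300 on hand, pool $3,239.00 (≈ $10.7967 each)
After Mar 6: 512 on hand, pool $5,783.00 (≈ $11.2949 each)
Mar 7, sell 259: 259/512 × $5,783.00 → $2,925.38
After Mar 10: 413 on hand, pool $3,817.62 (≈ $9.2436 each)
After Mar 13: 673 on hand, pool $4,337.62 (≈ $6.4452 each)
Mar 16, sell 436: 436/673 × $4,337.62 → $2,810.10
Total COGS = $2,925.38 + $2,810.10 = $5,735.48
Ending inventory (cost pool remaining) = $1,527.52

COGS = $5,735.48; ending inventory = $1,527.52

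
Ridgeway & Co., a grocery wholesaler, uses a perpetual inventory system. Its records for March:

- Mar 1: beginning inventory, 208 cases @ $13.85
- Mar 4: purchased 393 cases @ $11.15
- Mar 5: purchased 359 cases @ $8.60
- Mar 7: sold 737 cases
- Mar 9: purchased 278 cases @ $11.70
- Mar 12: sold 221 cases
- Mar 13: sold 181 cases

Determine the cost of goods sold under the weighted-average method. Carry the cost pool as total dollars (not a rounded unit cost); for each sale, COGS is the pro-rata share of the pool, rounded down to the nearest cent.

After Mar 1: 208 on hand, pool $2,880.80 (≈ $13.8500 each)
After Mar 4: 601 on hand, pool $7,262.75 (≈ $12.0844 each)
After Mar 5: 960 on hand, pool $10,350.15 (≈ $10.7814 each)
Mar 7, sell 737: 737/960 × $10,350.15 → $7,945.89
After Mar 9: 501 on hand, pool $5,656.86 (≈ $11.2911 each)
Mar 12, sell 221: 221/501 × $5,656.86 → $2,495.34
Mar 13, sell 181: 181/280 × $3,161.52 → $2,043.69
Total COGS = $7,945.89 + $2,495.34 + $2,043.69 = $12,484.92
Ending inventory (cost pool remaining) = $1,117.83

COGS = $12,484.92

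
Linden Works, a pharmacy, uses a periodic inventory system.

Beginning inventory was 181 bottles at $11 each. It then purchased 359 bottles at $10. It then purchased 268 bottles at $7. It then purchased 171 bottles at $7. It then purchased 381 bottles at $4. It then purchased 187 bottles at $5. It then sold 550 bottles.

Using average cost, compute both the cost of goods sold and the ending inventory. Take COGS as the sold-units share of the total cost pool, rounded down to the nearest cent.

Sale 1, sell 550: 550/1547 × $11,113.00 → $3,950.96
Ending inventory (cost pool remaining) = $7,162.04

COGS = $3,950.96; ending inventory = $7,162.04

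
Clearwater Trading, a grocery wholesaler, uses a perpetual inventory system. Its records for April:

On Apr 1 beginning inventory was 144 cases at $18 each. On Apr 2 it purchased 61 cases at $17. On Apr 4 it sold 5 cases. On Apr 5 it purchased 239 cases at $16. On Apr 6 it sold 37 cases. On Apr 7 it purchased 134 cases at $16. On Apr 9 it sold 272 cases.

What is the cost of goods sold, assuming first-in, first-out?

Apr 4, 5 sold [FIFO — oldest first]: 5 @ $18 = $90
Apr 6, 37 sold [FIFO — oldest first]: 37 @ $18 = $666
Apr 9, 272 sold [FIFO — oldest first]: 102 @ $18 + 61 @ $17 + 109 @ $16 = $4,617
Total COGS = $90 + $666 + $4,617 = $5,373
Ending inventory: 130 @ $16 + 134 @ $16 = $4,224

COGS = $5,373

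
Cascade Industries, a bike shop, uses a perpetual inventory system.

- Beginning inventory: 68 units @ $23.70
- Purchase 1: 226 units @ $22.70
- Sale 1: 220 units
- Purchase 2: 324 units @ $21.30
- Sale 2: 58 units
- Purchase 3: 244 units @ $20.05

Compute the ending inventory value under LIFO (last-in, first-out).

Ending inventory = $12,305.80

Sale 1 (220) [LIFO — newest first]: 220 @ $22.70 = $4,994.00
Sale 2 (58) [LIFO — newest first]: 58 @ $21.30 = $1,235.40
Total COGS = $4,994.00 + $1,235.40 = $6,229.40
Ending inventory: 68 @ $23.70 + 6 @ $22.70 + 266 @ $21.30 + 244 @ $20.05 = $12,305.80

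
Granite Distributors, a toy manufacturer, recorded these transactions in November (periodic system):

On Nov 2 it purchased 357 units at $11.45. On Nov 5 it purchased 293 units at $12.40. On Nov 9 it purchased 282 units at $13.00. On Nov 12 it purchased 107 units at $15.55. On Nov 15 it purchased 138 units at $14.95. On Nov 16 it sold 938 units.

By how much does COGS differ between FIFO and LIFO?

FIFO COGS: 357 @ $11.45 + 293 @ $12.40 + 282 @ $13.00 + 6 @ $15.55 = $11,480.15
LIFO COGS: 138 @ $14.95 + 107 @ $15.55 + 282 @ $13.00 + 293 @ $12.40 + 118 @ $11.45 = $12,377.25
Difference = |$11,480.15 − $12,377.25| = $897.10

$897.10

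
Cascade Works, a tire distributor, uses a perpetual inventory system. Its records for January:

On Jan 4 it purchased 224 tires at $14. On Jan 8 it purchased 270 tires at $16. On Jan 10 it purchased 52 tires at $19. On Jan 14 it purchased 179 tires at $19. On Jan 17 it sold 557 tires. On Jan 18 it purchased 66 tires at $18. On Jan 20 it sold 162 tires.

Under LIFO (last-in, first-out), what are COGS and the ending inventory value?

COGS = $12,025; ending inventory = $1,008

Jan 17, 557 sold [LIFO — newest first]: 179 @ $19 + 52 @ $19 + 270 @ $16 + 56 @ $14 = $9,493
Jan 20, 162 sold [LIFO — newest first]: 66 @ $18 + 96 @ $14 = $2,532
Total COGS = $9,493 + $2,532 = $12,025
Ending inventory: 72 @ $14 = $1,008
Check: goods available $13,033 = COGS $12,025 + ending $1,008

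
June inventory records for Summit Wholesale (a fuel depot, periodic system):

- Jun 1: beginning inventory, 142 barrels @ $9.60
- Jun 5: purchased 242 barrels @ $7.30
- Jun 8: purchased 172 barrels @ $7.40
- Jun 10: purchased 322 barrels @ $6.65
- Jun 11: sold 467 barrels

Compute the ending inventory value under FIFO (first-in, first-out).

Ending inventory = $2,799.90

Jun 11, 467 sold [FIFO — oldest first]: 142 @ $9.60 + 242 @ $7.30 + 83 @ $7.40 = $3,744.00
Ending inventory: 89 @ $7.40 + 322 @ $6.65 = $2,799.90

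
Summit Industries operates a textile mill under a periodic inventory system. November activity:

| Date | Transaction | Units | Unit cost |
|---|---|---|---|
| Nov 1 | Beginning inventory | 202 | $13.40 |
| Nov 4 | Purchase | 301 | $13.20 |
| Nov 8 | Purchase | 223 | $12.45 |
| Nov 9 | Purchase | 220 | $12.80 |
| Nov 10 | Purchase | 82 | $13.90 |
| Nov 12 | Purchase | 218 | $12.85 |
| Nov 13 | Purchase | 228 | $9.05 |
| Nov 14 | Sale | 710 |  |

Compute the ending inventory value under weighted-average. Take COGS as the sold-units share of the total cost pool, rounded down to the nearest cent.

Nov 14, sell 710: 710/1474 × $18,276.85 → $8,803.63
Ending inventory (cost pool remaining) = $9,473.22
Check: goods available $18,276.85 = COGS $8,803.63 + ending $9,473.22

Ending inventory = $9,473.22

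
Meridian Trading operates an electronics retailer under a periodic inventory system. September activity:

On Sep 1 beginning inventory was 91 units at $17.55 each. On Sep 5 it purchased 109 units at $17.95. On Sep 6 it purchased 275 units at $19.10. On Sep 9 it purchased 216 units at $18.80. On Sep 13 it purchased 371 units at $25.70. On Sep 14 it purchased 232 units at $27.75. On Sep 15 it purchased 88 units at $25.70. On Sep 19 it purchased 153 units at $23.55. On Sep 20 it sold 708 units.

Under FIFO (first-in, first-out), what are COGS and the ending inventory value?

Sep 20, 708 sold [FIFO — oldest first]: 91 @ $17.55 + 109 @ $17.95 + 275 @ $19.10 + 216 @ $18.80 + 17 @ $25.70 = $13,303.80
Ending inventory: 354 @ $25.70 + 232 @ $27.75 + 88 @ $25.70 + 153 @ $23.55 = $21,400.55
Check: goods available $34,704.35 = COGS $13,303.80 + ending $21,400.55

COGS = $13,303.80; ending inventory = $21,400.55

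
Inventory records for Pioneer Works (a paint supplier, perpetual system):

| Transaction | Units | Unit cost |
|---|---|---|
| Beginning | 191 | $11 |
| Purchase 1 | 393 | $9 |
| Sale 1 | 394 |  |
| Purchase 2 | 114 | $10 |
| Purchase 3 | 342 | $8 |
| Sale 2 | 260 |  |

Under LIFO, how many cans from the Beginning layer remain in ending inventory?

190

Sale 1 (394) [LIFO — newest first]: 393 @ $9 + 1 @ $11 = $3,548
Sale 2 (260) [LIFO — newest first]: 260 @ $8 = $2,080
Total COGS = $3,548 + $2,080 = $5,628
Ending inventory: 190 @ $11 + 114 @ $10 + 82 @ $8 = $3,886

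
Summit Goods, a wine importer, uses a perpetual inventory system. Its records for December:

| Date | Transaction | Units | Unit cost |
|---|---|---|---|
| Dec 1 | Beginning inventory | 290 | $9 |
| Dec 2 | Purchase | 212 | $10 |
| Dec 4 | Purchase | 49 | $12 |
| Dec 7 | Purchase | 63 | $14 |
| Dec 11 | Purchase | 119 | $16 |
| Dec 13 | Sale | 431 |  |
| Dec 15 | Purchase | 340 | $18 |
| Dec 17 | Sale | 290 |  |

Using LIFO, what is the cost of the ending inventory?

Dec 13, 431 sold [LIFO — newest first]: 119 @ $16 + 63 @ $14 + 49 @ $12 + 200 @ $10 = $5,374
Dec 17, 290 sold [LIFO — newest first]: 290 @ $18 = $5,220
Total COGS = $5,374 + $5,220 = $10,594
Ending inventory: 290 @ $9 + 12 @ $10 + 50 @ $18 = $3,630

Ending inventory = $3,630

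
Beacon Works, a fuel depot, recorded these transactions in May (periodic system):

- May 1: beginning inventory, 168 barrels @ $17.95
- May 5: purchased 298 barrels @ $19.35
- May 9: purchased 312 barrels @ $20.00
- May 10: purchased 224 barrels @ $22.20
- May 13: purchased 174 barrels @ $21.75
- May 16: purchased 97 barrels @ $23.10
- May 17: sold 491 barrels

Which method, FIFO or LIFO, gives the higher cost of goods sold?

LIFO

FIFO COGS: 168 @ $17.95 + 298 @ $19.35 + 25 @ $20.00 = $9,281.90
LIFO COGS: 97 @ $23.10 + 174 @ $21.75 + 220 @ $22.20 = $10,909.20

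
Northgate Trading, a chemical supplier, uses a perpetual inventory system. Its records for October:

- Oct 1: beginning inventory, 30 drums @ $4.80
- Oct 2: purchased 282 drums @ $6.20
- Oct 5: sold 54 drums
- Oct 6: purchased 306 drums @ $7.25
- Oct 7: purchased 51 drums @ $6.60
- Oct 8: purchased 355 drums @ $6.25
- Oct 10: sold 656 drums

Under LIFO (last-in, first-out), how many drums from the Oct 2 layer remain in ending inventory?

Oct 5, 54 sold [LIFO — newest first]: 54 @ $6.20 = $334.80
Oct 10, 656 sold [LIFO — newest first]: 355 @ $6.25 + 51 @ $6.60 + 250 @ $7.25 = $4,367.85
Total COGS = $334.80 + $4,367.85 = $4,702.65
Ending inventory: 30 @ $4.80 + 228 @ $6.20 + 56 @ $7.25 = $1,963.60

228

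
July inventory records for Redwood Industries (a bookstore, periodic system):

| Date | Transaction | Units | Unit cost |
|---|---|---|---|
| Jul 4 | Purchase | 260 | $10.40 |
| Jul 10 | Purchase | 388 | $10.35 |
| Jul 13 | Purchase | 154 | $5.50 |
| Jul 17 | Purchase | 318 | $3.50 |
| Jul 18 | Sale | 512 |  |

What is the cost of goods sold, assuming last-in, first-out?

COGS = $2,374.00

Jul 18, 512 sold [LIFO — newest first]: 318 @ $3.50 + 154 @ $5.50 + 40 @ $10.35 = $2,374.00
Ending inventory: 260 @ $10.40 + 348 @ $10.35 = $6,305.80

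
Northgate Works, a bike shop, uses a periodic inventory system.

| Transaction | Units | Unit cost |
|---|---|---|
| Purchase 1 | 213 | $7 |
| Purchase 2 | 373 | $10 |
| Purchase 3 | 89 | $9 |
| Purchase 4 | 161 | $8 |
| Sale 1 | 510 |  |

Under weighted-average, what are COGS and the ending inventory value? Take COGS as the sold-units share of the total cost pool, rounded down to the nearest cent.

Sale 1, sell 510: 510/836 × $7,310.00 → $4,459.44
Ending inventory (cost pool remaining) = $2,850.56
Check: goods available $7,310.00 = COGS $4,459.44 + ending $2,850.56

COGS = $4,459.44; ending inventory = $2,850.56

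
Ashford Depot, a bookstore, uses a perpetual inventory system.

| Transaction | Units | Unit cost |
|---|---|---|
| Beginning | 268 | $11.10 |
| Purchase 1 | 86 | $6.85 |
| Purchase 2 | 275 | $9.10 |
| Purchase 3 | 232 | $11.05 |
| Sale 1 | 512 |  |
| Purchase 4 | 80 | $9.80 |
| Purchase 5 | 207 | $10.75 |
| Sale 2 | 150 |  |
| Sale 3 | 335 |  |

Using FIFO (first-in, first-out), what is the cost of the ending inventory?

Ending inventory = $1,623.25

Sale 1 (512) [FIFO — oldest first]: 268 @ $11.10 + 86 @ $6.85 + 158 @ $9.10 = $5,001.70
Sale 2 (150) [FIFO — oldest first]: 117 @ $9.10 + 33 @ $11.05 = $1,429.35
Sale 3 (335) [FIFO — oldest first]: 199 @ $11.05 + 80 @ $9.80 + 56 @ $10.75 = $3,584.95
Total COGS = $5,001.70 + $1,429.35 + $3,584.95 = $10,016.00
Ending inventory: 151 @ $10.75 = $1,623.25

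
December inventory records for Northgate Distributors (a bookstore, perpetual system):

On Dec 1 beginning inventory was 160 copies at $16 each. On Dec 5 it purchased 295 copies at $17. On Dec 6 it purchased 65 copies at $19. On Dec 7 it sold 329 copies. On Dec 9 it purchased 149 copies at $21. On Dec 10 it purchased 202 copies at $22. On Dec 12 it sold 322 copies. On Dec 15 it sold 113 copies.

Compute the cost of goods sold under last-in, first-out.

COGS = $14,671

Dec 7, 329 sold [LIFO — newest first]: 65 @ $19 + 264 @ $17 = $5,723
Dec 12, 322 sold [LIFO — newest first]: 202 @ $22 + 120 @ $21 = $6,964
Dec 15, 113 sold [LIFO — newest first]: 29 @ $21 + 31 @ $17 + 53 @ $16 = $1,984
Total COGS = $5,723 + $6,964 + $1,984 = $14,671
Ending inventory: 107 @ $16 = $1,712
Check: goods available $16,383 = COGS $14,671 + ending $1,712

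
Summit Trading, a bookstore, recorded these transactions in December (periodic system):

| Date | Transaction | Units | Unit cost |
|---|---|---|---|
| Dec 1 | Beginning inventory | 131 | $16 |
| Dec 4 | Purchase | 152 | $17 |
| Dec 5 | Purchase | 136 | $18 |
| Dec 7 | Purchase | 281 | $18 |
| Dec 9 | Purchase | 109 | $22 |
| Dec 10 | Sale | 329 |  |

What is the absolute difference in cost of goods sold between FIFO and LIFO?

$850

FIFO COGS: 131 @ $16 + 152 @ $17 + 46 @ $18 = $5,508
LIFO COGS: 109 @ $22 + 220 @ $18 = $6,358
Difference = |$5,508 − $6,358| = $850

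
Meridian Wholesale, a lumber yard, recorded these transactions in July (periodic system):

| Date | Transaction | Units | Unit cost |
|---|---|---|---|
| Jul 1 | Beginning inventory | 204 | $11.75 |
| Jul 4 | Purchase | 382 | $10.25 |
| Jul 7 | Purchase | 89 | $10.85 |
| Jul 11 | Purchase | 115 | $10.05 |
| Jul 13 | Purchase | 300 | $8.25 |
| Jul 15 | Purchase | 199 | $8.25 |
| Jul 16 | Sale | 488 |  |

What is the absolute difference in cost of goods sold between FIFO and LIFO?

$1,282.00

FIFO COGS: 204 @ $11.75 + 284 @ $10.25 = $5,308.00
LIFO COGS: 199 @ $8.25 + 289 @ $8.25 = $4,026.00
Difference = |$5,308.00 − $4,026.00| = $1,282.00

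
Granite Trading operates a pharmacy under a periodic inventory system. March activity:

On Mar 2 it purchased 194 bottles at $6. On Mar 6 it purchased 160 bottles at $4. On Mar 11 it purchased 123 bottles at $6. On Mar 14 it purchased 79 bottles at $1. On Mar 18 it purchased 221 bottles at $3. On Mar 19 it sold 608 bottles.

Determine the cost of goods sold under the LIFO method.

COGS = $2,270

Mar 19, 608 sold [LIFO — newest first]: 221 @ $3 + 79 @ $1 + 123 @ $6 + 160 @ $4 + 25 @ $6 = $2,270
Ending inventory: 169 @ $6 = $1,014
Check: goods available $3,284 = COGS $2,270 + ending $1,014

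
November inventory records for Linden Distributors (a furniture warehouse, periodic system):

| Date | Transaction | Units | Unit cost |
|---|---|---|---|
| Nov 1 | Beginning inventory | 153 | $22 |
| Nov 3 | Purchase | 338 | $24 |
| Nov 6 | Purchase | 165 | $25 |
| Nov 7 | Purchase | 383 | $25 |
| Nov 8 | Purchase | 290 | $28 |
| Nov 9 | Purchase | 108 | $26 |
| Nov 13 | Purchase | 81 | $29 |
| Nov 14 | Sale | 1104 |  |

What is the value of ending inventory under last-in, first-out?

Nov 14, 1104 sold [LIFO — newest first]: 81 @ $29 + 108 @ $26 + 290 @ $28 + 383 @ $25 + 165 @ $25 + 77 @ $24 = $28,825
Ending inventory: 153 @ $22 + 261 @ $24 = $9,630

Ending inventory = $9,630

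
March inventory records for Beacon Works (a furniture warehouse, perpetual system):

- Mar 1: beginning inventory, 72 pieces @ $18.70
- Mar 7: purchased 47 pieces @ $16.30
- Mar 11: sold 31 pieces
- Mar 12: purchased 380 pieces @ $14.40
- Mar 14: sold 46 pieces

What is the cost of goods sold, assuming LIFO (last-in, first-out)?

Mar 11, 31 sold [LIFO — newest first]: 31 @ $16.30 = $505.30
Mar 14, 46 sold [LIFO — newest first]: 46 @ $14.40 = $662.40
Total COGS = $505.30 + $662.40 = $1,167.70
Ending inventory: 72 @ $18.70 + 16 @ $16.30 + 334 @ $14.40 = $6,416.80

COGS = $1,167.70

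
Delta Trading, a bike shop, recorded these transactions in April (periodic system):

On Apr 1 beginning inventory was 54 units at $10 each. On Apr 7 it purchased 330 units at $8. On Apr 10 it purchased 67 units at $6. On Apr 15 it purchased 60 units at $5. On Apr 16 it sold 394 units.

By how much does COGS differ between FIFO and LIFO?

$402

FIFO COGS: 54 @ $10 + 330 @ $8 + 10 @ $6 = $3,240
LIFO COGS: 60 @ $5 + 67 @ $6 + 267 @ $8 = $2,838
Difference = |$3,240 − $2,838| = $402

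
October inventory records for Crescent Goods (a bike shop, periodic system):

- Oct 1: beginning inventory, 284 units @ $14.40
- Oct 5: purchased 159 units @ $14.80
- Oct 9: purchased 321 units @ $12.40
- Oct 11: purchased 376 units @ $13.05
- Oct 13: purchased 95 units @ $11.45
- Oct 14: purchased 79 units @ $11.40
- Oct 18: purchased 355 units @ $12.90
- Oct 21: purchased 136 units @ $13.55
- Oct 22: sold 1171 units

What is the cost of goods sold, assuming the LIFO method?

Oct 22, 1171 sold [LIFO — newest first]: 136 @ $13.55 + 355 @ $12.90 + 79 @ $11.40 + 95 @ $11.45 + 376 @ $13.05 + 130 @ $12.40 = $14,929.45
Ending inventory: 284 @ $14.40 + 159 @ $14.80 + 191 @ $12.40 = $8,811.20

COGS = $14,929.45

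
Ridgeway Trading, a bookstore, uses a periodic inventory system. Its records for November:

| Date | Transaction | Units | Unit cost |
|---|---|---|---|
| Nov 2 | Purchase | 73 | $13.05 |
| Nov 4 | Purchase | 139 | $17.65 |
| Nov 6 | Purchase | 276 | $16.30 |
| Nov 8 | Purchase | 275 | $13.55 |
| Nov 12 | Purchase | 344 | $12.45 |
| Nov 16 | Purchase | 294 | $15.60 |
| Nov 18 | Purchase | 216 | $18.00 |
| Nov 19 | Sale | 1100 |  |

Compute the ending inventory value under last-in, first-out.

Ending inventory = $8,297.75

Nov 19, 1100 sold [LIFO — newest first]: 216 @ $18.00 + 294 @ $15.60 + 344 @ $12.45 + 246 @ $13.55 = $16,090.50
Ending inventory: 73 @ $13.05 + 139 @ $17.65 + 276 @ $16.30 + 29 @ $13.55 = $8,297.75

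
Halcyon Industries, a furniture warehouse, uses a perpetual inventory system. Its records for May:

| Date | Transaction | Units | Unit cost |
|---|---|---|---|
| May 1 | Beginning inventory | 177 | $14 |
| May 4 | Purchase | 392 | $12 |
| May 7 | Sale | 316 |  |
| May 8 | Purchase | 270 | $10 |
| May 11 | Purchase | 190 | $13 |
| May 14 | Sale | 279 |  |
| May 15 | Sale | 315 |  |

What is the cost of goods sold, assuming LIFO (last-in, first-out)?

May 7, 316 sold [LIFO — newest first]: 316 @ $12 = $3,792
May 14, 279 sold [LIFO — newest first]: 190 @ $13 + 89 @ $10 = $3,360
May 15, 315 sold [LIFO — newest first]: 181 @ $10 + 76 @ $12 + 58 @ $14 = $3,534
Total COGS = $3,792 + $3,360 + $3,534 = $10,686
Ending inventory: 119 @ $14 = $1,666

COGS = $10,686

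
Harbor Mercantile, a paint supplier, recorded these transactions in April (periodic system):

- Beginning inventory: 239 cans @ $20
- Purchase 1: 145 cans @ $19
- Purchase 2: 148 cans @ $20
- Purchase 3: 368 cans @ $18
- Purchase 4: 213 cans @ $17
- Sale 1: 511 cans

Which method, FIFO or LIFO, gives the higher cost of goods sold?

FIFO

FIFO COGS: 239 @ $20 + 145 @ $19 + 127 @ $20 = $10,075
LIFO COGS: 213 @ $17 + 298 @ $18 = $8,985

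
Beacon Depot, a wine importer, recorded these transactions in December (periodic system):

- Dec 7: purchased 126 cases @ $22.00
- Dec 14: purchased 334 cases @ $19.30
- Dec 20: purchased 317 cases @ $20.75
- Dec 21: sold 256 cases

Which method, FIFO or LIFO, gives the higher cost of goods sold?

FIFO COGS: 126 @ $22.00 + 130 @ $19.30 = $5,281.00
LIFO COGS: 256 @ $20.75 = $5,312.00

LIFO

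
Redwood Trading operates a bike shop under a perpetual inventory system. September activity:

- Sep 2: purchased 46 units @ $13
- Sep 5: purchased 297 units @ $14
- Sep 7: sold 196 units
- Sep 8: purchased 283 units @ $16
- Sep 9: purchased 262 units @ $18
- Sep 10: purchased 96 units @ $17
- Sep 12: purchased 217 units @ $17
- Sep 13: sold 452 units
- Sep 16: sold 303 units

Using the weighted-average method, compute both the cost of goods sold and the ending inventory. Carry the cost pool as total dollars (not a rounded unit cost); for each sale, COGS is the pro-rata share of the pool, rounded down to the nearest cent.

COGS = $15,190.82; ending inventory = $4,130.18

After Sep 2: 46 on hand, pool $598.00 (≈ $13.0000 each)
After Sep 5: 343 on hand, pool $4,756.00 (≈ $13.8659 each)
Sep 7, sell 196: 196/343 × $4,756.00 → $2,717.71
After Sep 8: 430 on hand, pool $6,566.29 (≈ $15.2704 each)
After Sep 9: 692 on hand, pool $11,282.29 (≈ $16.3039 each)
After Sep 10: 788 on hand, pool $12,914.29 (≈ $16.3887 each)
After Sep 12: 1005 on hand, pool $16,603.29 (≈ $16.5207 each)
Sep 13, sell 452: 452/1005 × $16,603.29 → $7,467.35
Sep 16, sell 303: 303/553 × $9,135.94 → $5,005.76
Total COGS = $2,717.71 + $7,467.35 + $5,005.76 = $15,190.82
Ending inventory (cost pool remaining) = $4,130.18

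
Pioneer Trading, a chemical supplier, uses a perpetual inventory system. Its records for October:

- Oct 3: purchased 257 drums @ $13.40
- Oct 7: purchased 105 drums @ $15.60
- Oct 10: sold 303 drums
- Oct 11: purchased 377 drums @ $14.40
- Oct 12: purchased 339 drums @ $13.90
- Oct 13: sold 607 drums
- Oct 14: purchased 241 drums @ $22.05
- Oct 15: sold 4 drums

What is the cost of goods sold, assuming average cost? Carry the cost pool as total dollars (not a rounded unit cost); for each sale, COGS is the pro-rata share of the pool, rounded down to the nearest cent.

After Oct 3: 257 on hand, pool $3,443.80 (≈ $13.4000 each)
After Oct 7: 362 on hand, pool $5,081.80 (≈ $14.0381 each)
Oct 10, sell 303: 303/362 × $5,081.80 → $4,253.55
After Oct 11: 436 on hand, pool $6,257.05 (≈ $14.3510 each)
After Oct 12: 775 on hand, pool $10,969.15 (≈ $14.1537 each)
Oct 13, sell 607: 607/775 × $10,969.15 → $8,591.32
After Oct 14: 409 on hand, pool $7,691.88 (≈ $18.8066 each)
Oct 15, sell 4: 4/409 × $7,691.88 → $75.22
Total COGS = $4,253.55 + $8,591.32 + $75.22 = $12,920.09
Ending inventory (cost pool remaining) = $7,616.66

COGS = $12,920.09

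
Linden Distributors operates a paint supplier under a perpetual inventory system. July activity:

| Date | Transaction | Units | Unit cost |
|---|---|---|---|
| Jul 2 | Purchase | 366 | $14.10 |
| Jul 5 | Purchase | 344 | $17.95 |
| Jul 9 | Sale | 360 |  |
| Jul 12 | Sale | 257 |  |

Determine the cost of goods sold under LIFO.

COGS = $10,024.10

Jul 9, 360 sold [LIFO — newest first]: 344 @ $17.95 + 16 @ $14.10 = $6,400.40
Jul 12, 257 sold [LIFO — newest first]: 257 @ $14.10 = $3,623.70
Total COGS = $6,400.40 + $3,623.70 = $10,024.10
Ending inventory: 93 @ $14.10 = $1,311.30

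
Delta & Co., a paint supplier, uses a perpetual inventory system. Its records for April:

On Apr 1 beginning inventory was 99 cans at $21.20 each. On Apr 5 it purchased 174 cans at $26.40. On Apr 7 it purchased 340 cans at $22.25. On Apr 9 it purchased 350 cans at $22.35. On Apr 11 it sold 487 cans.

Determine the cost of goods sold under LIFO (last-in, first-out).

Apr 11, 487 sold [LIFO — newest first]: 350 @ $22.35 + 137 @ $22.25 = $10,870.75
Ending inventory: 99 @ $21.20 + 174 @ $26.40 + 203 @ $22.25 = $11,209.15
Check: goods available $22,079.90 = COGS $10,870.75 + ending $11,209.15

COGS = $10,870.75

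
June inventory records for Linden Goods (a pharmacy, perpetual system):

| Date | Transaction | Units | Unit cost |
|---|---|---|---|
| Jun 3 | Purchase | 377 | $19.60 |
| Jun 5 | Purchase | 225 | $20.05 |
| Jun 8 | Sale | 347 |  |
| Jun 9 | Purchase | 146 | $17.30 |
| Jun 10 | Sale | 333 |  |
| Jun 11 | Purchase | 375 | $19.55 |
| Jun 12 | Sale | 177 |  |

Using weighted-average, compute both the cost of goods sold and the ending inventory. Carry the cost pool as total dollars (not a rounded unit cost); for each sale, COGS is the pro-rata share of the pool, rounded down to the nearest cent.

COGS = $16,584.98; ending inventory = $5,172.52

After Jun 3: 377 on hand, pool $7,389.20 (≈ $19.6000 each)
After Jun 5: 602 on hand, pool $11,900.45 (≈ $19.7682 each)
Jun 8, sell 347: 347/602 × $11,900.45 → $6,859.56
After Jun 9: 401 on hand, pool $7,566.69 (≈ $18.8696 each)
Jun 10, sell 333: 333/401 × $7,566.69 → $6,283.56
After Jun 11: 443 on hand, pool $8,614.38 (≈ $19.4456 each)
Jun 12, sell 177: 177/443 × $8,614.38 → $3,441.86
Total COGS = $6,859.56 + $6,283.56 + $3,441.86 = $16,584.98
Ending inventory (cost pool remaining) = $5,172.52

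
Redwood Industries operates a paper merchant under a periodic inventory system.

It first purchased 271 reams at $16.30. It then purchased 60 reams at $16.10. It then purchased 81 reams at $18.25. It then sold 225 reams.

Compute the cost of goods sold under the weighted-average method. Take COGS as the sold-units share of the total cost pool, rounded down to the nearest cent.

Sale 1, sell 225: 225/412 × $6,861.55 → $3,747.20
Ending inventory (cost pool remaining) = $3,114.35

COGS = $3,747.20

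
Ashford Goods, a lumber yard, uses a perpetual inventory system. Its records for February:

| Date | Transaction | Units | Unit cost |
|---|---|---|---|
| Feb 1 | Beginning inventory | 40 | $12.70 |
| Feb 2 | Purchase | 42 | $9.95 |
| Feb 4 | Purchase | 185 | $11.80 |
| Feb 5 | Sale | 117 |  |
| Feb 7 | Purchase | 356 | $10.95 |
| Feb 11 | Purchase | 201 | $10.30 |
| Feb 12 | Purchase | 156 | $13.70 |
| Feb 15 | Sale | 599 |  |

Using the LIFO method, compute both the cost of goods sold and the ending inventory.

Feb 5, 117 sold [LIFO — newest first]: 117 @ $11.80 = $1,380.60
Feb 15, 599 sold [LIFO — newest first]: 156 @ $13.70 + 201 @ $10.30 + 242 @ $10.95 = $6,857.40
Total COGS = $1,380.60 + $6,857.40 = $8,238.00
Ending inventory: 40 @ $12.70 + 42 @ $9.95 + 68 @ $11.80 + 114 @ $10.95 = $2,976.60
Check: goods available $11,214.60 = COGS $8,238.00 + ending $2,976.60

COGS = $8,238.00; ending inventory = $2,976.60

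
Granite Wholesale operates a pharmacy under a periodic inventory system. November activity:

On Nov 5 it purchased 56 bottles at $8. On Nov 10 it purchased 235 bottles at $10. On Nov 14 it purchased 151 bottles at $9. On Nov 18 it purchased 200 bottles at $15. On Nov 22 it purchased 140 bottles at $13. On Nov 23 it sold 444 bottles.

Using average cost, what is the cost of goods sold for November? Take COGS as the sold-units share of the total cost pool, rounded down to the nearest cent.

Nov 23, sell 444: 444/782 × $8,977.00 → $5,096.91
Ending inventory (cost pool remaining) = $3,880.09
Check: goods available $8,977.00 = COGS $5,096.91 + ending $3,880.09

COGS = $5,096.91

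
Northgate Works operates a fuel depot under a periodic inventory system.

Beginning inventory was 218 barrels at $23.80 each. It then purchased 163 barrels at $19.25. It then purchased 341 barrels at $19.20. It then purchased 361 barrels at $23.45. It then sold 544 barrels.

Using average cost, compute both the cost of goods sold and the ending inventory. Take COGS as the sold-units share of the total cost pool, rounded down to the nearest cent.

Sale 1, sell 544: 544/1083 × $23,338.80 → $11,723.27
Ending inventory (cost pool remaining) = $11,615.53
Check: goods available $23,338.80 = COGS $11,723.27 + ending $11,615.53

COGS = $11,723.27; ending inventory = $11,615.53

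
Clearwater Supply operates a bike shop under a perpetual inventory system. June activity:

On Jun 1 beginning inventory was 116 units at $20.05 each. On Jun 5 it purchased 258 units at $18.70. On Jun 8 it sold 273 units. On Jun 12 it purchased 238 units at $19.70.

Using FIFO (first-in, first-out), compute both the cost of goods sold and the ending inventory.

COGS = $5,261.70; ending inventory = $6,577.30

Jun 8, 273 sold [FIFO — oldest first]: 116 @ $20.05 + 157 @ $18.70 = $5,261.70
Ending inventory: 101 @ $18.70 + 238 @ $19.70 = $6,577.30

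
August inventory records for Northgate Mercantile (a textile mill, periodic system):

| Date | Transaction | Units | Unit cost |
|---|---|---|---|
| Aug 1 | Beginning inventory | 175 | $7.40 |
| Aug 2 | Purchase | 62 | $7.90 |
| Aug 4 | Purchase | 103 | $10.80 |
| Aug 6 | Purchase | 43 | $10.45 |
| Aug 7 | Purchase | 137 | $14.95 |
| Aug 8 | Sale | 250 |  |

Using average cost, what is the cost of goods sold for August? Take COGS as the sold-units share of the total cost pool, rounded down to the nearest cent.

COGS = $2,593.60

Aug 8, sell 250: 250/520 × $5,394.70 → $2,593.60
Ending inventory (cost pool remaining) = $2,801.10
Check: goods available $5,394.70 = COGS $2,593.60 + ending $2,801.10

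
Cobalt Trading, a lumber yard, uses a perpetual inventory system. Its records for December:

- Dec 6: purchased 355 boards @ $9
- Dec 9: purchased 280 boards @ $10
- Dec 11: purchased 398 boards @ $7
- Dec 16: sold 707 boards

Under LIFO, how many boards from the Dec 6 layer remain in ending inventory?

Dec 16, 707 sold [LIFO — newest first]: 398 @ $7 + 280 @ $10 + 29 @ $9 = $5,847
Ending inventory: 326 @ $9 = $2,934

326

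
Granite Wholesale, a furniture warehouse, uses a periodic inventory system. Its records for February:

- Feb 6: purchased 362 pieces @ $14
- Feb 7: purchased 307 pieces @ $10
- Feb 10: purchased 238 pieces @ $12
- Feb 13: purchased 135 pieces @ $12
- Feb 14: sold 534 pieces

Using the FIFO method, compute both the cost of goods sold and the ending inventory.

Feb 14, 534 sold [FIFO — oldest first]: 362 @ $14 + 172 @ $10 = $6,788
Ending inventory: 135 @ $10 + 238 @ $12 + 135 @ $12 = $5,826
Check: goods available $12,614 = COGS $6,788 + ending $5,826

COGS = $6,788; ending inventory = $5,826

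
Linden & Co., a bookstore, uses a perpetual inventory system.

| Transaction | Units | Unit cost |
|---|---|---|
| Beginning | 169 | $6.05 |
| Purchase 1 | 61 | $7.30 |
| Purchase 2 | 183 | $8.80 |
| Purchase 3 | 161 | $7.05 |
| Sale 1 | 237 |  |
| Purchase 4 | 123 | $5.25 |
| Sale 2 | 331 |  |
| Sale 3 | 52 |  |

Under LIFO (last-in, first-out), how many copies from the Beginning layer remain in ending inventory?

77

Sale 1 (237) [LIFO — newest first]: 161 @ $7.05 + 76 @ $8.80 = $1,803.85
Sale 2 (331) [LIFO — newest first]: 123 @ $5.25 + 107 @ $8.80 + 61 @ $7.30 + 40 @ $6.05 = $2,274.65
Sale 3 (52) [LIFO — newest first]: 52 @ $6.05 = $314.60
Total COGS = $1,803.85 + $2,274.65 + $314.60 = $4,393.10
Ending inventory: 77 @ $6.05 = $465.85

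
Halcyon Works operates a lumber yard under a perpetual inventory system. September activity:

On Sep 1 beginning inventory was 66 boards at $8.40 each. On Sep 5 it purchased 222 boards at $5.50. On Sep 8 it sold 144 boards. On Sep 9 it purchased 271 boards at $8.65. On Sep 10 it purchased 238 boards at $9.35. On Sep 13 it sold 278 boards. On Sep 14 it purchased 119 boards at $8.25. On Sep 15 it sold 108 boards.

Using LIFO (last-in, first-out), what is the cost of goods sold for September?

COGS = $4,254.30

Sep 8, 144 sold [LIFO — newest first]: 144 @ $5.50 = $792.00
Sep 13, 278 sold [LIFO — newest first]: 238 @ $9.35 + 40 @ $8.65 = $2,571.30
Sep 15, 108 sold [LIFO — newest first]: 108 @ $8.25 = $891.00
Total COGS = $792.00 + $2,571.30 + $891.00 = $4,254.30
Ending inventory: 66 @ $8.40 + 78 @ $5.50 + 231 @ $8.65 + 11 @ $8.25 = $3,072.30
Check: goods available $7,326.60 = COGS $4,254.30 + ending $3,072.30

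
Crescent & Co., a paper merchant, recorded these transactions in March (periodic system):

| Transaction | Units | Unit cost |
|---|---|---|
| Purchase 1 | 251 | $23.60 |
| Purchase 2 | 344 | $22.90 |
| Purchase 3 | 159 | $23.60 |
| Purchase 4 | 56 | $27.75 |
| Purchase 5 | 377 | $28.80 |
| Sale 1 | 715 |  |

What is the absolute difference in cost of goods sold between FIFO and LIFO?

FIFO COGS: 251 @ $23.60 + 344 @ $22.90 + 120 @ $23.60 = $16,633.20
LIFO COGS: 377 @ $28.80 + 56 @ $27.75 + 159 @ $23.60 + 123 @ $22.90 = $18,980.70
Difference = |$16,633.20 − $18,980.70| = $2,347.50

$2,347.50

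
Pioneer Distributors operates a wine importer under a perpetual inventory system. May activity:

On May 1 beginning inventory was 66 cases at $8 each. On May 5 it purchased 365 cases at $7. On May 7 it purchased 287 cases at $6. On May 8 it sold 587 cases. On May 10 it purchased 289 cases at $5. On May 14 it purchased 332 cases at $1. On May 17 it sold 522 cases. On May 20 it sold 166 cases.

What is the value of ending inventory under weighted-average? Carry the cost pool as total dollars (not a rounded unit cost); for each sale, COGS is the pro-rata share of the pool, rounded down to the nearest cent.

Ending inventory = $225.85

After May 1: 66 on hand, pool $528.00 (≈ $8.0000 each)
After May 5: 431 on hand, pool $3,083.00 (≈ $7.1531 each)
After May 7: 718 on hand, pool $4,805.00 (≈ $6.6922 each)
May 8, sell 587: 587/718 × $4,805.00 → $3,928.32
After May 10: 420 on hand, pool $2,321.68 (≈ $5.5278 each)
After May 14: 752 on hand, pool $2,653.68 (≈ $3.5288 each)
May 17, sell 522: 522/752 × $2,653.68 → $1,842.04
May 20, sell 166: 166/230 × $811.64 → $585.79
Total COGS = $3,928.32 + $1,842.04 + $585.79 = $6,356.15
Ending inventory (cost pool remaining) = $225.85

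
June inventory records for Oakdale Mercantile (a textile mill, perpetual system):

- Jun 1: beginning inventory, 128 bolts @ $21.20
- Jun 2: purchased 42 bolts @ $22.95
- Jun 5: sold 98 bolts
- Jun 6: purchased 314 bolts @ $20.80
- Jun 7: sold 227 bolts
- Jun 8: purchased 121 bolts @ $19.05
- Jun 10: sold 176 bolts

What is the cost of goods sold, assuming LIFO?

Jun 5, 98 sold [LIFO — newest first]: 42 @ $22.95 + 56 @ $21.20 = $2,151.10
Jun 7, 227 sold [LIFO — newest first]: 227 @ $20.80 = $4,721.60
Jun 10, 176 sold [LIFO — newest first]: 121 @ $19.05 + 55 @ $20.80 = $3,449.05
Total COGS = $2,151.10 + $4,721.60 + $3,449.05 = $10,321.75
Ending inventory: 72 @ $21.20 + 32 @ $20.80 = $2,192.00

COGS = $10,321.75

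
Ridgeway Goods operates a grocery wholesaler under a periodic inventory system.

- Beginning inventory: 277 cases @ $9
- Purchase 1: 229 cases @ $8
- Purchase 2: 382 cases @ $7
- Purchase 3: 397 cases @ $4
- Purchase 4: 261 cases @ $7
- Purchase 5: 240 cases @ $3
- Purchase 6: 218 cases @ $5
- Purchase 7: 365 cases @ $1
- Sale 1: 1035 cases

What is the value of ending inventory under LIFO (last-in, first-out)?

Ending inventory = $8,930

Sale 1 (1035) [LIFO — newest first]: 365 @ $1 + 218 @ $5 + 240 @ $3 + 212 @ $7 = $3,659
Ending inventory: 277 @ $9 + 229 @ $8 + 382 @ $7 + 397 @ $4 + 49 @ $7 = $8,930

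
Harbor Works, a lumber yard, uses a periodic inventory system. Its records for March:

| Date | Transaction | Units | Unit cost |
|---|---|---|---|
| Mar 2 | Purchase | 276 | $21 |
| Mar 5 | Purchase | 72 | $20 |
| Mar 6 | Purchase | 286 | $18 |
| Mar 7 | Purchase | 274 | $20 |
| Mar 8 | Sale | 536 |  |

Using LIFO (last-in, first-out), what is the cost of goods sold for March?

Mar 8, 536 sold [LIFO — newest first]: 274 @ $20 + 262 @ $18 = $10,196
Ending inventory: 276 @ $21 + 72 @ $20 + 24 @ $18 = $7,668
Check: goods available $17,864 = COGS $10,196 + ending $7,668

COGS = $10,196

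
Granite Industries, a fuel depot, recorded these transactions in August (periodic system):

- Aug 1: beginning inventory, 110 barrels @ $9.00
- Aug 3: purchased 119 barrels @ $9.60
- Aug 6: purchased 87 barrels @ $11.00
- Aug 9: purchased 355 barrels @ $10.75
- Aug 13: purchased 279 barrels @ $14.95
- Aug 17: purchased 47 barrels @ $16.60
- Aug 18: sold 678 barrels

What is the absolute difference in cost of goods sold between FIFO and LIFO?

FIFO COGS: 110 @ $9.00 + 119 @ $9.60 + 87 @ $11.00 + 355 @ $10.75 + 7 @ $14.95 = $7,010.30
LIFO COGS: 47 @ $16.60 + 279 @ $14.95 + 352 @ $10.75 = $8,735.25
Difference = |$7,010.30 − $8,735.25| = $1,724.95

$1,724.95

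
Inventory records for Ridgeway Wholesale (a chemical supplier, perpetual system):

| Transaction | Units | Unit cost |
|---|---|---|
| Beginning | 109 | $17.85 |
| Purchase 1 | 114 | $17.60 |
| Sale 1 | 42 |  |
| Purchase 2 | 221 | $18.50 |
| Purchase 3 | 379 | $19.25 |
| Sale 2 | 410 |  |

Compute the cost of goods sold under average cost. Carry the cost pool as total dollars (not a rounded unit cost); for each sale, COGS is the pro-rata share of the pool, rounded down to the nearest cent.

COGS = $8,404.64

After Beginning: 109 on hand, pool $1,945.65 (≈ $17.8500 each)
After Purchase 1: 223 on hand, pool $3,952.05 (≈ $17.7222 each)
Sale 1, sell 42: 42/223 × $3,952.05 → $744.33
After Purchase 2: 402 on hand, pool $7,296.22 (≈ $18.1498 each)
After Purchase 3: 781 on hand, pool $14,591.97 (≈ $18.6837 each)
Sale 2, sell 410: 410/781 × $14,591.97 → $7,660.31
Total COGS = $744.33 + $7,660.31 = $8,404.64
Ending inventory (cost pool remaining) = $6,931.66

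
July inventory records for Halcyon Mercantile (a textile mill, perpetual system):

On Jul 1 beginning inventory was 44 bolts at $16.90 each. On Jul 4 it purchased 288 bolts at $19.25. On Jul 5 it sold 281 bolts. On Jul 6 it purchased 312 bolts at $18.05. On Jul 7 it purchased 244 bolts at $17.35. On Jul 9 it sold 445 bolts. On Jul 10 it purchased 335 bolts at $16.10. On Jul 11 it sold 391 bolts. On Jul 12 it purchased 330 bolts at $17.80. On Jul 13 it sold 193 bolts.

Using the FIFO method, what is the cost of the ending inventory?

Ending inventory = $4,325.40

Jul 5, 281 sold [FIFO — oldest first]: 44 @ $16.90 + 237 @ $19.25 = $5,305.85
Jul 9, 445 sold [FIFO — oldest first]: 51 @ $19.25 + 312 @ $18.05 + 82 @ $17.35 = $8,036.05
Jul 11, 391 sold [FIFO — oldest first]: 162 @ $17.35 + 229 @ $16.10 = $6,497.60
Jul 13, 193 sold [FIFO — oldest first]: 106 @ $16.10 + 87 @ $17.80 = $3,255.20
Total COGS = $5,305.85 + $8,036.05 + $6,497.60 + $3,255.20 = $23,094.70
Ending inventory: 243 @ $17.80 = $4,325.40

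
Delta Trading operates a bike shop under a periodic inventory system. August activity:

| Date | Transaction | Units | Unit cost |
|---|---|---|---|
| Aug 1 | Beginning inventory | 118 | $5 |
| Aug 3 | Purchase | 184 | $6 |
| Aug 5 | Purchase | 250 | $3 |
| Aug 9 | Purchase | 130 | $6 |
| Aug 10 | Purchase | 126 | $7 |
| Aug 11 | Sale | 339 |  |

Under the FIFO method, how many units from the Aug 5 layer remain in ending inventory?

Aug 11, 339 sold [FIFO — oldest first]: 118 @ $5 + 184 @ $6 + 37 @ $3 = $1,805
Ending inventory: 213 @ $3 + 130 @ $6 + 126 @ $7 = $2,301

213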